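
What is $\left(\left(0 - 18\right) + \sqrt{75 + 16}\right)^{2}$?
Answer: $\left(18 - \sqrt{91}\right)^{2} \approx 71.582$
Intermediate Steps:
$\left(\left(0 - 18\right) + \sqrt{75 + 16}\right)^{2} = \left(\left(0 - 18\right) + \sqrt{91}\right)^{2} = \left(-18 + \sqrt{91}\right)^{2}$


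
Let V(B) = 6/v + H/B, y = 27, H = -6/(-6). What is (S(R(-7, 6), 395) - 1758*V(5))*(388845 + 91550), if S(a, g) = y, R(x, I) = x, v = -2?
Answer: 2377667013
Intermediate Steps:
H = 1 (H = -6*(-⅙) = 1)
S(a, g) = 27
V(B) = -3 + 1/B (V(B) = 6/(-2) + 1/B = 6*(-½) + 1/B = -3 + 1/B)
(S(R(-7, 6), 395) - 1758*V(5))*(388845 + 91550) = (27 - 1758*(-3 + 1/5))*(388845 + 91550) = (27 - 1758*(-3 + ⅕))*480395 = (27 - 1758*(-14/5))*480395 = (27 + 24612/5)*480395 = (24747/5)*480395 = 2377667013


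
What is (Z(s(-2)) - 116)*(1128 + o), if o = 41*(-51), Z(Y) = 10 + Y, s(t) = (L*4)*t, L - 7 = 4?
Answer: 186822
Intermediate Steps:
L = 11 (L = 7 + 4 = 11)
s(t) = 44*t (s(t) = (11*4)*t = 44*t)
o = -2091
(Z(s(-2)) - 116)*(1128 + o) = ((10 + 44*(-2)) - 116)*(1128 - 2091) = ((10 - 88) - 116)*(-963) = (-78 - 116)*(-963) = -194*(-963) = 186822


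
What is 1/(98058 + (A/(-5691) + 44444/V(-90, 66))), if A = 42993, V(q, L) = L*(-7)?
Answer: 62601/6132033773 ≈ 1.0209e-5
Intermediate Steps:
V(q, L) = -7*L
1/(98058 + (A/(-5691) + 44444/V(-90, 66))) = 1/(98058 + (42993/(-5691) + 44444/((-7*66)))) = 1/(98058 + (42993*(-1/5691) + 44444/(-462))) = 1/(98058 + (-14331/1897 + 44444*(-1/462))) = 1/(98058 + (-14331/1897 - 22222/231)) = 1/(98058 - 6495085/62601) = 1/(6132033773/62601) = 62601/6132033773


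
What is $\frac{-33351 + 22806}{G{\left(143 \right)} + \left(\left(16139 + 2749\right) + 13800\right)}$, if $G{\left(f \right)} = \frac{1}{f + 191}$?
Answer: $- \frac{3522030}{10917793} \approx -0.3226$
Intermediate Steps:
$G{\left(f \right)} = \frac{1}{191 + f}$
$\frac{-33351 + 22806}{G{\left(143 \right)} + \left(\left(16139 + 2749\right) + 13800\right)} = \frac{-33351 + 22806}{\frac{1}{191 + 143} + \left(\left(16139 + 2749\right) + 13800\right)} = - \frac{10545}{\frac{1}{334} + \left(18888 + 13800\right)} = - \frac{10545}{\frac{1}{334} + 32688} = - \frac{10545}{\frac{10917793}{334}} = \left(-10545\right) \frac{334}{10917793} = - \frac{3522030}{10917793}$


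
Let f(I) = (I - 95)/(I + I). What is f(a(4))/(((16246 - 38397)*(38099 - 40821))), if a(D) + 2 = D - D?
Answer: 97/241180088 ≈ 4.0219e-7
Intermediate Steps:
a(D) = -2 (a(D) = -2 + (D - D) = -2 + 0 = -2)
f(I) = (-95 + I)/(2*I) (f(I) = (-95 + I)/((2*I)) = (-95 + I)*(1/(2*I)) = (-95 + I)/(2*I))
f(a(4))/(((16246 - 38397)*(38099 - 40821))) = ((1/2)*(-95 - 2)/(-2))/(((16246 - 38397)*(38099 - 40821))) = ((1/2)*(-1/2)*(-97))/((-22151*(-2722))) = (97/4)/60295022 = (97/4)*(1/60295022) = 97/241180088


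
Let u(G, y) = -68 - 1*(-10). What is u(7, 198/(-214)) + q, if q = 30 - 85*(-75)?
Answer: 6347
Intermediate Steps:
u(G, y) = -58 (u(G, y) = -68 + 10 = -58)
q = 6405 (q = 30 + 6375 = 6405)
u(7, 198/(-214)) + q = -58 + 6405 = 6347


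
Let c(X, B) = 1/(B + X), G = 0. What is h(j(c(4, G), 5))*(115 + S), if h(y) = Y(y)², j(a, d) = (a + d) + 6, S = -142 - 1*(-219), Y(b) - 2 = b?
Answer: 33708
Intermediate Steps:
Y(b) = 2 + b
S = 77 (S = -142 + 219 = 77)
j(a, d) = 6 + a + d
h(y) = (2 + y)²
h(j(c(4, G), 5))*(115 + S) = (2 + (6 + 1/(0 + 4) + 5))²*(115 + 77) = (2 + (6 + 1/4 + 5))²*192 = (2 + (6 + ¼ + 5))²*192 = (2 + 45/4)²*192 = (53/4)²*192 = (2809/16)*192 = 33708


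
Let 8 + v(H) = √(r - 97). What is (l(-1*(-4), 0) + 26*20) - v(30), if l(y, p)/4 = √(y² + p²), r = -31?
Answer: 544 - 8*I*√2 ≈ 544.0 - 11.314*I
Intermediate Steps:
v(H) = -8 + 8*I*√2 (v(H) = -8 + √(-31 - 97) = -8 + √(-128) = -8 + 8*I*√2)
l(y, p) = 4*√(p² + y²) (l(y, p) = 4*√(y² + p²) = 4*√(p² + y²))
(l(-1*(-4), 0) + 26*20) - v(30) = (4*√(0² + (-1*(-4))²) + 26*20) - (-8 + 8*I*√2) = (4*√(0 + 4²) + 520) + (8 - 8*I*√2) = (4*√(0 + 16) + 520) + (8 - 8*I*√2) = (4*√16 + 520) + (8 - 8*I*√2) = (4*4 + 520) + (8 - 8*I*√2) = (16 + 520) + (8 - 8*I*√2) = 536 + (8 - 8*I*√2) = 544 - 8*I*√2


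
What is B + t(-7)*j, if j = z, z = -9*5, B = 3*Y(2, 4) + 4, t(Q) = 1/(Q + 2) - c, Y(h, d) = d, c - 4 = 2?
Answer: 295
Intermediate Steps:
c = 6 (c = 4 + 2 = 6)
t(Q) = -6 + 1/(2 + Q) (t(Q) = 1/(Q + 2) - 1*6 = 1/(2 + Q) - 6 = -6 + 1/(2 + Q))
B = 16 (B = 3*4 + 4 = 12 + 4 = 16)
z = -45
j = -45
B + t(-7)*j = 16 + ((-11 - 6*(-7))/(2 - 7))*(-45) = 16 + ((-11 + 42)/(-5))*(-45) = 16 - 1/5*31*(-45) = 16 - 31/5*(-45) = 16 + 279 = 295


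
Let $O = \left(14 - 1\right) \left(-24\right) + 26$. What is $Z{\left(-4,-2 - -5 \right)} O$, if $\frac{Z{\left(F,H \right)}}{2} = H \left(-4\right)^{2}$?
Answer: $-27456$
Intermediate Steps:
$Z{\left(F,H \right)} = 32 H$ ($Z{\left(F,H \right)} = 2 H \left(-4\right)^{2} = 2 H 16 = 2 \cdot 16 H = 32 H$)
$O = -286$ ($O = \left(14 - 1\right) \left(-24\right) + 26 = 13 \left(-24\right) + 26 = -312 + 26 = -286$)
$Z{\left(-4,-2 - -5 \right)} O = 32 \left(-2 - -5\right) \left(-286\right) = 32 \left(-2 + 5\right) \left(-286\right) = 32 \cdot 3 \left(-286\right) = 96 \left(-286\right) = -27456$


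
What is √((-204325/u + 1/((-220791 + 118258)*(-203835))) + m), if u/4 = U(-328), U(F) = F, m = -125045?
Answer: I*√5868912569318089981247596962630/6855139010040 ≈ 353.4*I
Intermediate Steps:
u = -1312 (u = 4*(-328) = -1312)
√((-204325/u + 1/((-220791 + 118258)*(-203835))) + m) = √((-204325/(-1312) + 1/((-220791 + 118258)*(-203835))) - 125045) = √((-204325*(-1/1312) - 1/203835/(-102533)) - 125045) = √((204325/1312 - 1/102533*(-1/203835)) - 125045) = √((204325/1312 + 1/20899814055) - 125045) = √(4270354506789187/27420556040160 - 125045) = √(-3424533075535018013/27420556040160) = I*√5868912569318089981247596962630/6855139010040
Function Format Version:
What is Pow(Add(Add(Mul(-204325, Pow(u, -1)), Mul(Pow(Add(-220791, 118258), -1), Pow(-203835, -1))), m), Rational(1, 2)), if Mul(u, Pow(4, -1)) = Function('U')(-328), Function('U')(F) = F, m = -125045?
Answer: Mul(Rational(1, 6855139010040), I, Pow(5868912569318089981247596962630, Rational(1, 2))) ≈ Mul(353.40, I)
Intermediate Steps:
u = -1312 (u = Mul(4, -328) = -1312)
Pow(Add(Add(Mul(-204325, Pow(u, -1)), Mul(Pow(Add(-220791, 118258), -1), Pow(-203835, -1))), m), Rational(1, 2)) = Pow(Add(Add(Mul(-204325, Pow(-1312, -1)), Mul(Pow(Add(-220791, 118258), -1), Pow(-203835, -1))), -125045), Rational(1, 2)) = Pow(Add(Add(Mul(-204325, Rational(-1, 1312)), Mul(Pow(-102533, -1), Rational(-1, 203835))), -125045), Rational(1, 2)) = Pow(Add(Add(Rational(204325, 1312), Mul(Rational(-1, 102533), Rational(-1, 203835))), -125045), Rational(1, 2)) = Pow(Add(Add(Rational(204325, 1312), Rational(1, 20899814055)), -125045), Rational(1, 2)) = Pow(Add(Rational(4270354506789187, 27420556040160), -125045), Rational(1, 2)) = Pow(Rational(-3424533075535018013, 27420556040160), Rational(1, 2)) = Mul(Rational(1, 6855139010040), I, Pow(5868912569318089981247596962630, Rational(1, 2)))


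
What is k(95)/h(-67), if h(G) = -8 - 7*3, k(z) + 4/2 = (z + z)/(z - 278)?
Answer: 556/5307 ≈ 0.10477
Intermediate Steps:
k(z) = -2 + 2*z/(-278 + z) (k(z) = -2 + (z + z)/(z - 278) = -2 + (2*z)/(-278 + z) = -2 + 2*z/(-278 + z))
h(G) = -29 (h(G) = -8 - 21 = -29)
k(95)/h(-67) = (556/(-278 + 95))/(-29) = (556/(-183))*(-1/29) = (556*(-1/183))*(-1/29) = -556/183*(-1/29) = 556/5307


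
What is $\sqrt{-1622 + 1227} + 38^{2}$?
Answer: $1444 + i \sqrt{395} \approx 1444.0 + 19.875 i$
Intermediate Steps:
$\sqrt{-1622 + 1227} + 38^{2} = \sqrt{-395} + 1444 = i \sqrt{395} + 1444 = 1444 + i \sqrt{395}$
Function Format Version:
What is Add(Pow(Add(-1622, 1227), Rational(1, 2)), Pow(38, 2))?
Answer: Add(1444, Mul(I, Pow(395, Rational(1, 2)))) ≈ Add(1444.0, Mul(19.875, I))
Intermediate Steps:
Add(Pow(Add(-1622, 1227), Rational(1, 2)), Pow(38, 2)) = Add(Pow(-395, Rational(1, 2)), 1444) = Add(Mul(I, Pow(395, Rational(1, 2))), 1444) = Add(1444, Mul(I, Pow(395, Rational(1, 2))))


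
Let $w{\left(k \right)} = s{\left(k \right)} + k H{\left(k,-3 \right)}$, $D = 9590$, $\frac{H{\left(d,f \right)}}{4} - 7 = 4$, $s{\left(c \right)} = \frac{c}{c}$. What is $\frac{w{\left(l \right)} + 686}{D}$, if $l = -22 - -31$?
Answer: $\frac{1083}{9590} \approx 0.11293$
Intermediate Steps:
$s{\left(c \right)} = 1$
$H{\left(d,f \right)} = 44$ ($H{\left(d,f \right)} = 28 + 4 \cdot 4 = 28 + 16 = 44$)
$l = 9$ ($l = -22 + 31 = 9$)
$w{\left(k \right)} = 1 + 44 k$ ($w{\left(k \right)} = 1 + k 44 = 1 + 44 k$)
$\frac{w{\left(l \right)} + 686}{D} = \frac{\left(1 + 44 \cdot 9\right) + 686}{9590} = \left(\left(1 + 396\right) + 686\right) \frac{1}{9590} = \left(397 + 686\right) \frac{1}{9590} = 1083 \cdot \frac{1}{9590} = \frac{1083}{9590}$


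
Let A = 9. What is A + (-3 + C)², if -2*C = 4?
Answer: 34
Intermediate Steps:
C = -2 (C = -½*4 = -2)
A + (-3 + C)² = 9 + (-3 - 2)² = 9 + (-5)² = 9 + 25 = 34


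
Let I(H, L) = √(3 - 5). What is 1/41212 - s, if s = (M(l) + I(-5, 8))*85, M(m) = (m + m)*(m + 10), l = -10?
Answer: 1/41212 - 85*I*√2 ≈ 2.4265e-5 - 120.21*I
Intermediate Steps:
I(H, L) = I*√2 (I(H, L) = √(-2) = I*√2)
M(m) = 2*m*(10 + m) (M(m) = (2*m)*(10 + m) = 2*m*(10 + m))
s = 85*I*√2 (s = (2*(-10)*(10 - 10) + I*√2)*85 = (2*(-10)*0 + I*√2)*85 = (0 + I*√2)*85 = (I*√2)*85 = 85*I*√2 ≈ 120.21*I)
1/41212 - s = 1/41212 - 85*I*√2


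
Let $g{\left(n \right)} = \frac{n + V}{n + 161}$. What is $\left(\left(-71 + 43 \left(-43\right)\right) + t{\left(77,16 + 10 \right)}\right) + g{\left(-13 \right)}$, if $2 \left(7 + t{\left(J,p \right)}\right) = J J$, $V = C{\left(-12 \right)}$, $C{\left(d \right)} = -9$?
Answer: $\frac{38382}{37} \approx 1037.4$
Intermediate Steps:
$V = -9$
$g{\left(n \right)} = \frac{-9 + n}{161 + n}$ ($g{\left(n \right)} = \frac{n - 9}{n + 161} = \frac{-9 + n}{161 + n}$)
$t{\left(J,p \right)} = -7 + \frac{J^{2}}{2}$ ($t{\left(J,p \right)} = -7 + \frac{J J}{2} = -7 + \frac{J^{2}}{2}$)
$\left(\left(-71 + 43 \left(-43\right)\right) + t{\left(77,16 + 10 \right)}\right) + g{\left(-13 \right)} = \left(\left(-71 + 43 \left(-43\right)\right) - \left(7 - \frac{77^{2}}{2}\right)\right) + \frac{-9 - 13}{161 - 13} = \left(\left(-71 - 1849\right) + \left(-7 + \frac{1}{2} \cdot 5929\right)\right) + \frac{1}{148} \left(-22\right) = \left(-1920 + \left(-7 + \frac{5929}{2}\right)\right) + \frac{1}{148} \left(-22\right) = \left(-1920 + \frac{5915}{2}\right) - \frac{11}{74} = \frac{2075}{2} - \frac{11}{74} = \frac{38382}{37}$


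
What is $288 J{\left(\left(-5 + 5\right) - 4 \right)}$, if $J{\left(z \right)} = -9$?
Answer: $-2592$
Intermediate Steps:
$288 J{\left(\left(-5 + 5\right) - 4 \right)} = 288 \left(-9\right) = -2592$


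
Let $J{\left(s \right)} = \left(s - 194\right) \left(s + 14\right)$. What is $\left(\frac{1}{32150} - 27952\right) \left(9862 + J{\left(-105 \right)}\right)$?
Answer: $- \frac{33314106195729}{32150} \approx -1.0362 \cdot 10^{9}$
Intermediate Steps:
$J{\left(s \right)} = \left(-194 + s\right) \left(14 + s\right)$
$\left(\frac{1}{32150} - 27952\right) \left(9862 + J{\left(-105 \right)}\right) = \left(\frac{1}{32150} - 27952\right) \left(9862 - \left(-16184 - 11025\right)\right) = \left(\frac{1}{32150} - 27952\right) \left(9862 + \left(-2716 + 11025 + 18900\right)\right) = - \frac{898656799 \left(9862 + 27209\right)}{32150} = \left(- \frac{898656799}{32150}\right) 37071 = - \frac{33314106195729}{32150}$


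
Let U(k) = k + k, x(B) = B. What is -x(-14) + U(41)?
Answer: 96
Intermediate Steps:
U(k) = 2*k
-x(-14) + U(41) = -1*(-14) + 2*41 = 14 + 82 = 96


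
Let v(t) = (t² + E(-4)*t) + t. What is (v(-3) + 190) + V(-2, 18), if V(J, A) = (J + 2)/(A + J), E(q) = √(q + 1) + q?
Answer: 208 - 3*I*√3 ≈ 208.0 - 5.1962*I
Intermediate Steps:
E(q) = q + √(1 + q) (E(q) = √(1 + q) + q = q + √(1 + q))
V(J, A) = (2 + J)/(A + J)
v(t) = t + t² + t*(-4 + I*√3) (v(t) = (t² + (-4 + √(1 - 4))*t) + t = (t² + (-4 + √(-3))*t) + t = (t² + (-4 + I*√3)*t) + t = (t² + t*(-4 + I*√3)) + t = t + t² + t*(-4 + I*√3))
(v(-3) + 190) + V(-2, 18) = (-3*(-3 - 3 + I*√3) + 190) + (2 - 2)/(18 - 2) = (-3*(-6 + I*√3) + 190) + 0/16 = ((18 - 3*I*√3) + 190) + (1/16)*0 = (208 - 3*I*√3) + 0 = 208 - 3*I*√3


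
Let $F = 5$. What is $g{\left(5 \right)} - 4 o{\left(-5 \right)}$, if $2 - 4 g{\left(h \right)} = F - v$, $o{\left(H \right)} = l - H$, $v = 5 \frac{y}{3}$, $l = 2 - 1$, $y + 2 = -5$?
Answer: $- \frac{83}{3} \approx -27.667$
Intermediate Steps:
$y = -7$ ($y = -2 - 5 = -7$)
$l = 1$
$v = - \frac{35}{3}$ ($v = 5 \left(- \frac{7}{3}\right) = - \frac{35}{3} \approx -11.667$)
$o{\left(H \right)} = 1 - H$
$g{\left(h \right)} = - \frac{11}{3}$ ($g{\left(h \right)} = \frac{1}{2} - \frac{5 - - \frac{35}{3}}{4} = \frac{1}{2} - \frac{5 + \frac{35}{3}}{4} = \frac{1}{2} - \frac{25}{6} = - \frac{11}{3}$)
$g{\left(5 \right)} - 4 o{\left(-5 \right)} = - \frac{11}{3} - 4 \left(1 - -5\right) = - \frac{11}{3} - 4 \left(1 + 5\right) = - \frac{11}{3} - 24 = - \frac{83}{3}$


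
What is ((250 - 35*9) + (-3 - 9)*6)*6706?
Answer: -918722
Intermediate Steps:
((250 - 35*9) + (-3 - 9)*6)*6706 = ((250 - 315) - 12*6)*6706 = (-65 - 72)*6706 = -137*6706 = -918722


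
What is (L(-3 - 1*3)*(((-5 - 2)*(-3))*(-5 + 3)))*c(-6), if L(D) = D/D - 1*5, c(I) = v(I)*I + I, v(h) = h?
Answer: 5040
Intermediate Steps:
c(I) = I + I² (c(I) = I*I + I = I² + I = I + I²)
L(D) = -4 (L(D) = 1 - 5 = -4)
(L(-3 - 1*3)*(((-5 - 2)*(-3))*(-5 + 3)))*c(-6) = (-4*(-5 - 2)*(-3)*(-5 + 3))*(-6*(1 - 6)) = (-4*(-7*(-3))*(-2))*(-6*(-5)) = -84*(-2)*30 = -4*(-42)*30 = 168*30 = 5040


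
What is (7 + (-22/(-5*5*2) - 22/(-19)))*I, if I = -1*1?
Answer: -4084/475 ≈ -8.5979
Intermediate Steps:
I = -1
(7 + (-22/(-5*5*2) - 22/(-19)))*I = (7 + (-22/(-5*5*2) - 22/(-19)))*(-1) = (7 + (-22/((-25*2)) - 22*(-1/19)))*(-1) = (7 + (-22/(-50) + 22/19))*(-1) = (7 + (-22*(-1/50) + 22/19))*(-1) = (7 + (11/25 + 22/19))*(-1) = (7 + 759/475)*(-1) = (4084/475)*(-1) = -4084/475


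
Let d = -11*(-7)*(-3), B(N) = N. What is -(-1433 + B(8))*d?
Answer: -329175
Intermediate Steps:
d = -231 (d = 77*(-3) = -231)
-(-1433 + B(8))*d = -(-1433 + 8)*(-231) = -(-1425)*(-231) = -1*329175 = -329175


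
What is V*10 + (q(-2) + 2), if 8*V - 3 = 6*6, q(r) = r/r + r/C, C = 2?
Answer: 203/4 ≈ 50.750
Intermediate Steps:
q(r) = 1 + r/2 (q(r) = r/r + r/2 = 1 + r*(½) = 1 + r/2)
V = 39/8 (V = 3/8 + (6*6)/8 = 3/8 + (⅛)*36 = 3/8 + 9/2 = 39/8 ≈ 4.8750)
V*10 + (q(-2) + 2) = (39/8)*10 + ((1 + (½)*(-2)) + 2) = 195/4 + ((1 - 1) + 2) = 195/4 + (0 + 2) = 195/4 + 2 = 203/4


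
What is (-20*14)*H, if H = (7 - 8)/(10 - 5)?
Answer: 56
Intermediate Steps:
H = -⅕ (H = -1/5 = -1*⅕ = -⅕ ≈ -0.20000)
(-20*14)*H = -20*14*(-⅕) = -280*(-⅕) = 56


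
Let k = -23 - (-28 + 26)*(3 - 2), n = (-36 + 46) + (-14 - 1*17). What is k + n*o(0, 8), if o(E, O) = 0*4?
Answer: -21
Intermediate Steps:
o(E, O) = 0
n = -21 (n = 10 + (-14 - 17) = 10 - 31 = -21)
k = -21 (k = -23 - (-2) = -23 - 1*(-2) = -23 + 2 = -21)
k + n*o(0, 8) = -21 - 21*0 = -21 + 0 = -21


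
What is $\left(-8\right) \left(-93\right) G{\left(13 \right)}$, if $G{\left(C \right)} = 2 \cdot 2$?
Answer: $2976$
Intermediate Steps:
$G{\left(C \right)} = 4$
$\left(-8\right) \left(-93\right) G{\left(13 \right)} = \left(-8\right) \left(-93\right) 4 = 744 \cdot 4 = 2976$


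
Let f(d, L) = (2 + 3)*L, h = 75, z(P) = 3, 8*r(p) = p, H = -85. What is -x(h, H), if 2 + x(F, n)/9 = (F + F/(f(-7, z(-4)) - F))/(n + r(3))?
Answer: 17496/677 ≈ 25.843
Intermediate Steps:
r(p) = p/8
f(d, L) = 5*L
x(F, n) = -18 + 9*(F + F/(15 - F))/(3/8 + n) (x(F, n) = -18 + 9*((F + F/(5*3 - F))/(n + (1/8)*3)) = -18 + 9*((F + F/(15 - F))/(n + 3/8)) = -18 + 9*((F + F/(15 - F))/(3/8 + n)) = -18 + 9*(F + F/(15 - F))/(3/8 + n))
-x(h, H) = -18*(45 - 67*75 + 4*75**2 + 120*(-85) - 8*75*(-85))/(-45 - 120*(-85) + 3*75 + 8*75*(-85)) = -18*(45 - 5025 + 4*5625 - 10200 + 51000)/(-45 + 10200 + 225 - 51000) = -18*(45 - 5025 + 22500 - 10200 + 51000)/(-40620) = -18*(-1)*58320/40620 = -1*(-17496/677) = 17496/677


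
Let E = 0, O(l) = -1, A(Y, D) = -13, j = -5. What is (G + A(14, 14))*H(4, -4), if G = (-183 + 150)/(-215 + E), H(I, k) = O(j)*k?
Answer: -11048/215 ≈ -51.386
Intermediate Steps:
H(I, k) = -k
G = 33/215 (G = (-183 + 150)/(-215 + 0) = -33/(-215) = -33*(-1/215) = 33/215 ≈ 0.15349)
(G + A(14, 14))*H(4, -4) = (33/215 - 13)*(-1*(-4)) = -2762/215*4 = -11048/215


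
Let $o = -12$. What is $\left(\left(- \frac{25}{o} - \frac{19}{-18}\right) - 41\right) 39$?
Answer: $- \frac{17719}{12} \approx -1476.6$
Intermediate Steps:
$\left(\left(- \frac{25}{o} - \frac{19}{-18}\right) - 41\right) 39 = \left(\left(- \frac{25}{-12} - \frac{19}{-18}\right) - 41\right) 39 = \left(\left(\left(-25\right) \left(- \frac{1}{12}\right) - - \frac{19}{18}\right) - 41\right) 39 = \left(\left(\frac{25}{12} + \frac{19}{18}\right) - 41\right) 39 = \left(\frac{113}{36} - 41\right) 39 = \left(- \frac{1363}{36}\right) 39 = - \frac{17719}{12}$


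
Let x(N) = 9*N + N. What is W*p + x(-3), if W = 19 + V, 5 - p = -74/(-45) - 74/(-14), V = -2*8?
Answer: -3758/105 ≈ -35.790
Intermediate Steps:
x(N) = 10*N
V = -16
p = -608/315 (p = 5 - (-74/(-45) - 74/(-14)) = 5 - (-74*(-1/45) - 74*(-1/14)) = 5 - (74/45 + 37/7) = 5 - 1*2183/315 = 5 - 2183/315 = -608/315 ≈ -1.9302)
W = 3 (W = 19 - 16 = 3)
W*p + x(-3) = 3*(-608/315) + 10*(-3) = -608/105 - 30 = -3758/105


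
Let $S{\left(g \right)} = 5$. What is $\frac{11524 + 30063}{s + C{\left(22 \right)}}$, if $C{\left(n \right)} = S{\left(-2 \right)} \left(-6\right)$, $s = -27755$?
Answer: $- \frac{41587}{27785} \approx -1.4967$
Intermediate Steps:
$C{\left(n \right)} = -30$ ($C{\left(n \right)} = 5 \left(-6\right) = -30$)
$\frac{11524 + 30063}{s + C{\left(22 \right)}} = \frac{11524 + 30063}{-27755 - 30} = \frac{41587}{-27785} = 41587 \left(- \frac{1}{27785}\right) = - \frac{41587}{27785}$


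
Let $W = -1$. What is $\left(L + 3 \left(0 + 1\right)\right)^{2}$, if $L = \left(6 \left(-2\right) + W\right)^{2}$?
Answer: $29584$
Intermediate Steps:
$L = 169$ ($L = \left(6 \left(-2\right) - 1\right)^{2} = \left(-12 - 1\right)^{2} = \left(-13\right)^{2} = 169$)
$\left(L + 3 \left(0 + 1\right)\right)^{2} = \left(169 + 3 \left(0 + 1\right)\right)^{2} = \left(169 + 3 \cdot 1\right)^{2} = \left(169 + 3\right)^{2} = 172^{2} = 29584$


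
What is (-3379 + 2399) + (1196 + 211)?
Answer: 427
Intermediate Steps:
(-3379 + 2399) + (1196 + 211) = -980 + 1407 = 427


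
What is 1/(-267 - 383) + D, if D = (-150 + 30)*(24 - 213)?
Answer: 14741999/650 ≈ 22680.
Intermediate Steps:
D = 22680 (D = -120*(-189) = 22680)
1/(-267 - 383) + D = 1/(-267 - 383) + 22680 = 1/(-650) + 22680 = -1/650 + 22680 = 14741999/650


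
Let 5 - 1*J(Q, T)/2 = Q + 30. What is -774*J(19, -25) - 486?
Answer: 67626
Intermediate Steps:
J(Q, T) = -50 - 2*Q (J(Q, T) = 10 - 2*(Q + 30) = 10 - 2*(30 + Q) = 10 + (-60 - 2*Q) = -50 - 2*Q)
-774*J(19, -25) - 486 = -774*(-50 - 2*19) - 486 = -774*(-50 - 38) - 486 = -774*(-88) - 486 = 68112 - 486 = 67626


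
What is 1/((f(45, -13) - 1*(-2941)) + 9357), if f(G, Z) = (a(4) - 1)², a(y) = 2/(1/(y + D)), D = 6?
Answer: 1/12659 ≈ 7.8995e-5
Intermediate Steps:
a(y) = 12 + 2*y (a(y) = 2/(1/(y + 6)) = 2/(1/(6 + y)) = 2*(6 + y) = 12 + 2*y)
f(G, Z) = 361 (f(G, Z) = ((12 + 2*4) - 1)² = ((12 + 8) - 1)² = (20 - 1)² = 19² = 361)
1/((f(45, -13) - 1*(-2941)) + 9357) = 1/((361 - 1*(-2941)) + 9357) = 1/((361 + 2941) + 9357) = 1/(3302 + 9357) = 1/12659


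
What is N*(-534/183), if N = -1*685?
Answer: 121930/61 ≈ 1998.9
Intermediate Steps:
N = -685
N*(-534/183) = -(-365790)/183 = -685*(-178/61) = 121930/61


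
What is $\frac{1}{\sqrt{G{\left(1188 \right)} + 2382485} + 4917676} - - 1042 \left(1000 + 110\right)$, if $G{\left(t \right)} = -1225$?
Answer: $\frac{6992790022362409399}{6045883714929} - \frac{\sqrt{595315}}{12091767429858} \approx 1.1566 \cdot 10^{6}$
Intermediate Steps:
$\frac{1}{\sqrt{G{\left(1188 \right)} + 2382485} + 4917676} - - 1042 \left(1000 + 110\right) = \frac{1}{\sqrt{-1225 + 2382485} + 4917676} - - 1042 \left(1000 + 110\right) = \frac{1}{\sqrt{2381260} + 4917676} - \left(-1042\right) 1110 = \frac{1}{2 \sqrt{595315} + 4917676} - -1156620 = \frac{1}{4917676 + 2 \sqrt{595315}} + 1156620 = 1156620 + \frac{1}{4917676 + 2 \sqrt{595315}}$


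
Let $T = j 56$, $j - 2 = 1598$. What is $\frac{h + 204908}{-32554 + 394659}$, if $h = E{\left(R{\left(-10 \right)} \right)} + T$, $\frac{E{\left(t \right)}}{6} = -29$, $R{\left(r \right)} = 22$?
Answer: $\frac{294334}{362105} \approx 0.81284$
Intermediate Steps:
$j = 1600$ ($j = 2 + 1598 = 1600$)
$E{\left(t \right)} = -174$ ($E{\left(t \right)} = 6 \left(-29\right) = -174$)
$T = 89600$ ($T = 1600 \cdot 56 = 89600$)
$h = 89426$ ($h = -174 + 89600 = 89426$)
$\frac{h + 204908}{-32554 + 394659} = \frac{89426 + 204908}{-32554 + 394659} = \frac{294334}{362105}$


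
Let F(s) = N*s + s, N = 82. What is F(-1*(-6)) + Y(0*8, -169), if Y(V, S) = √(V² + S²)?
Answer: 667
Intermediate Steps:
F(s) = 83*s (F(s) = 82*s + s = 83*s)
Y(V, S) = √(S² + V²)
F(-1*(-6)) + Y(0*8, -169) = 83*(-1*(-6)) + √((-169)² + (0*8)²) = 83*6 + √(28561 + 0²) = 498 + √(28561 + 0) = 498 + √28561 = 498 + 169 = 667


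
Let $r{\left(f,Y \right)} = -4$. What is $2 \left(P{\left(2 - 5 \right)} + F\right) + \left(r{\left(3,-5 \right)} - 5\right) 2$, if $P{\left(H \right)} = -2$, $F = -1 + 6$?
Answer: $-12$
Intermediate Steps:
$F = 5$
$2 \left(P{\left(2 - 5 \right)} + F\right) + \left(r{\left(3,-5 \right)} - 5\right) 2 = 2 \left(-2 + 5\right) + \left(-4 - 5\right) 2 = 2 \cdot 3 - 18 = 6 - 18 = -12$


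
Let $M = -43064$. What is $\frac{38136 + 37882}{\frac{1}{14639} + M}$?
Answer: $- \frac{1112827502}{630413895} \approx -1.7652$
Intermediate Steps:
$\frac{38136 + 37882}{\frac{1}{14639} + M} = \frac{38136 + 37882}{\frac{1}{14639} - 43064} = \frac{76018}{\frac{1}{14639} - 43064} = \frac{76018}{- \frac{630413895}{14639}} = 76018 \left(- \frac{14639}{630413895}\right) = - \frac{1112827502}{630413895}$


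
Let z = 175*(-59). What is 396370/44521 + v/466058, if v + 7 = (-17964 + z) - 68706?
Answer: 90206391709/10374684109 ≈ 8.6949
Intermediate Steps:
z = -10325
v = -97002 (v = -7 + ((-17964 - 10325) - 68706) = -7 + (-28289 - 68706) = -7 - 96995 = -97002)
396370/44521 + v/466058 = 396370/44521 - 97002/466058 = 396370*(1/44521) - 97002*1/466058 = 396370/44521 - 48501/233029 = 90206391709/10374684109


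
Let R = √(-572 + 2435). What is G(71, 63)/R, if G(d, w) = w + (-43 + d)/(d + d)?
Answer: 4487*√23/14697 ≈ 1.4642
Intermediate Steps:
R = 9*√23 (R = √1863 = 9*√23 ≈ 43.162)
G(d, w) = w + (-43 + d)/(2*d) (G(d, w) = w + (-43 + d)/((2*d)) = w + (-43 + d)*(1/(2*d)) = w + (-43 + d)/(2*d))
G(71, 63)/R = (½ + 63 - 43/2/71)/((9*√23)) = (½ + 63 - 43/2*1/71)*(√23/207) = (½ + 63 - 43/142)*(√23/207) = 4487*(√23/207)/71 = 4487*√23/14697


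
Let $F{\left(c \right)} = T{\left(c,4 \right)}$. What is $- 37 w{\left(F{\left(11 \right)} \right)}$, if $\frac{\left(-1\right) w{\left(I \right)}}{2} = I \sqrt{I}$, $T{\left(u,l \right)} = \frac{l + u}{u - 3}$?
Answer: $\frac{555 \sqrt{30}}{16} \approx 189.99$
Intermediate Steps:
$T{\left(u,l \right)} = \frac{l + u}{-3 + u}$
$F{\left(c \right)} = \frac{4 + c}{-3 + c}$
$w{\left(I \right)} = - 2 I^{\frac{3}{2}}$ ($w{\left(I \right)} = - 2 I \sqrt{I} = - 2 I^{\frac{3}{2}}$)
$- 37 w{\left(F{\left(11 \right)} \right)} = - 37 \left(- 2 \left(\frac{4 + 11}{-3 + 11}\right)^{\frac{3}{2}}\right) = - 37 \left(- 2 \left(\frac{1}{8} \cdot 15\right)^{\frac{3}{2}}\right) = - 37 \left(- 2 \left(\frac{15}{8}\right)^{\frac{3}{2}}\right) = - 37 \left(- 2 \frac{15 \sqrt{30}}{32}\right) = - 37 \left(- \frac{15 \sqrt{30}}{16}\right) = \frac{555 \sqrt{30}}{16}$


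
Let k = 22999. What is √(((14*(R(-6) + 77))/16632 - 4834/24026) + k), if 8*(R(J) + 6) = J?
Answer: √520474667690861697/4757148 ≈ 151.65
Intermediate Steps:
R(J) = -6 + J/8
√(((14*(R(-6) + 77))/16632 - 4834/24026) + k) = √(((14*((-6 + (⅛)*(-6)) + 77))/16632 - 4834/24026) + 22999) = √(((14*((-6 - ¾) + 77))*(1/16632) - 4834*1/24026) + 22999) = √(((14*(-27/4 + 77))*(1/16632) - 2417/12013) + 22999) = √(((14*(281/4))*(1/16632) - 2417/12013) + 22999) = √(((1967/2)*(1/16632) - 2417/12013) + 22999) = √((281/4752 - 2417/12013) + 22999) = √(-8109931/57085776 + 22999) = √(1312907652293/57085776) = √520474667690861697/4757148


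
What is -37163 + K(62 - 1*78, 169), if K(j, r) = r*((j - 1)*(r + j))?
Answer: -476732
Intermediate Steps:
K(j, r) = r*(-1 + j)*(j + r) (K(j, r) = r*((-1 + j)*(j + r)) = r*(-1 + j)*(j + r))
-37163 + K(62 - 1*78, 169) = -37163 + 169*((62 - 1*78)**2 - (62 - 1*78) - 1*169 + (62 - 1*78)*169) = -37163 + 169*((62 - 78)**2 - (62 - 78) - 169 + (62 - 78)*169) = -37163 + 169*((-16)**2 - 1*(-16) - 169 - 16*169) = -37163 + 169*(256 + 16 - 169 - 2704) = -37163 + 169*(-2601) = -37163 - 439569 = -476732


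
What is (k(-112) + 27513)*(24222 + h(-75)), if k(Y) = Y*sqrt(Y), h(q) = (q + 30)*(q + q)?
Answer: 852132636 - 13875456*I*sqrt(7) ≈ 8.5213e+8 - 3.6711e+7*I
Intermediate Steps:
h(q) = 2*q*(30 + q) (h(q) = (30 + q)*(2*q) = 2*q*(30 + q))
k(Y) = Y**(3/2)
(k(-112) + 27513)*(24222 + h(-75)) = ((-112)**(3/2) + 27513)*(24222 + 2*(-75)*(30 - 75)) = (-448*I*sqrt(7) + 27513)*(24222 + 2*(-75)*(-45)) = (27513 - 448*I*sqrt(7))*(24222 + 6750) = (27513 - 448*I*sqrt(7))*30972 = 852132636 - 13875456*I*sqrt(7)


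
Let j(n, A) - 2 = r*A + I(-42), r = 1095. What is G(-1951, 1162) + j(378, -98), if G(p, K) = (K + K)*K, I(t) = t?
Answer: 2593138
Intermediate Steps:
j(n, A) = -40 + 1095*A (j(n, A) = 2 + (1095*A - 42) = 2 + (-42 + 1095*A) = -40 + 1095*A)
G(p, K) = 2*K² (G(p, K) = (2*K)*K = 2*K²)
G(-1951, 1162) + j(378, -98) = 2*1162² + (-40 + 1095*(-98)) = 2*1350244 + (-40 - 107310) = 2700488 - 107350 = 2593138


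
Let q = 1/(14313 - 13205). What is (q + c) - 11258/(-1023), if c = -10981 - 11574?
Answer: -25553256733/1133484 ≈ -22544.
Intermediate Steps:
q = 1/1108 ≈ 0.00090253
c = -22555
(q + c) - 11258/(-1023) = (1/1108 - 22555) - 11258/(-1023) = -24990939/1108 - 11258*(-1/1023) = -24990939/1108 + 11258/1023 = -25553256733/1133484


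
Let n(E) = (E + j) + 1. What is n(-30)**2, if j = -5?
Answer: 1156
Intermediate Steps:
n(E) = -4 + E (n(E) = (E - 5) + 1 = (-5 + E) + 1 = -4 + E)
n(-30)**2 = (-4 - 30)**2 = (-34)**2 = 1156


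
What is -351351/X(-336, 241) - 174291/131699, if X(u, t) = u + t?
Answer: 46256017704/12511405 ≈ 3697.1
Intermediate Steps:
X(u, t) = t + u
-351351/X(-336, 241) - 174291/131699 = -351351/(241 - 336) - 174291/131699 = -351351/(-95) - 174291*1/131699 = -351351*(-1/95) - 174291/131699 = 351351/95 - 174291/131699 = 46256017704/12511405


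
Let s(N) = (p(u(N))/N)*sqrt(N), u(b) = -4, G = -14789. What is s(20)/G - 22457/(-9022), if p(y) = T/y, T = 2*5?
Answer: 22457/9022 + sqrt(5)/59156 ≈ 2.4892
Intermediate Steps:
T = 10
p(y) = 10/y
s(N) = -5/(2*sqrt(N)) (s(N) = ((10/(-4))/N)*sqrt(N) = ((10*(-1/4))/N)*sqrt(N) = (-5/(2*N))*sqrt(N) = -5/(2*sqrt(N)))
s(20)/G - 22457/(-9022) = -sqrt(5)/4/(-14789) - 22457/(-9022) = -sqrt(5)/4*(-1/14789) - 22457*(-1/9022) = -sqrt(5)/4*(-1/14789) + 22457/9022 = sqrt(5)/59156 + 22457/9022 = 22457/9022 + sqrt(5)/59156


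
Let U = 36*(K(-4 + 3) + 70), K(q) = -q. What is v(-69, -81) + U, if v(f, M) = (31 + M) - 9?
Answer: 2497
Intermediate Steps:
v(f, M) = 22 + M
U = 2556 (U = 36*(-(-4 + 3) + 70) = 36*(-1*(-1) + 70) = 36*(1 + 70) = 36*71 = 2556)
v(-69, -81) + U = (22 - 81) + 2556 = -59 + 2556 = 2497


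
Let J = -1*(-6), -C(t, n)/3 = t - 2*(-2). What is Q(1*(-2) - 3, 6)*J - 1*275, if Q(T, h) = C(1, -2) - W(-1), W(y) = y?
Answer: -359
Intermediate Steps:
C(t, n) = -12 - 3*t (C(t, n) = -3*(t - 2*(-2)) = -3*(t + 4) = -3*(4 + t) = -12 - 3*t)
Q(T, h) = -14 (Q(T, h) = (-12 - 3*1) - 1*(-1) = (-12 - 3) + 1 = -15 + 1 = -14)
J = 6
Q(1*(-2) - 3, 6)*J - 1*275 = -14*6 - 1*275 = -84 - 275 = -359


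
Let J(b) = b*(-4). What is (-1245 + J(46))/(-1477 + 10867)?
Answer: -1429/9390 ≈ -0.15218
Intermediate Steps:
J(b) = -4*b
(-1245 + J(46))/(-1477 + 10867) = (-1245 - 4*46)/(-1477 + 10867) = (-1245 - 184)/9390 = -1429*1/9390 = -1429/9390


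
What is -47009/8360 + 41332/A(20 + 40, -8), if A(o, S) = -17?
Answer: -346334673/142120 ≈ -2436.9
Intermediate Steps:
-47009/8360 + 41332/A(20 + 40, -8) = -47009/8360 + 41332/(-17) = -47009*1/8360 + 41332*(-1/17) = -47009/8360 - 41332/17 = -346334673/142120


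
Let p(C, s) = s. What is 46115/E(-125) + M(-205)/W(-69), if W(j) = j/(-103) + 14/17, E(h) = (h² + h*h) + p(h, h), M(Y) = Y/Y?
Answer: 7003624/3255675 ≈ 2.1512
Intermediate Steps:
M(Y) = 1
E(h) = h + 2*h² (E(h) = (h² + h*h) + h = (h² + h²) + h = 2*h² + h = h + 2*h²)
W(j) = 14/17 - j/103 (W(j) = j*(-1/103) + 14*(1/17) = -j/103 + 14/17 = 14/17 - j/103)
46115/E(-125) + M(-205)/W(-69) = 46115/((-125*(1 + 2*(-125)))) + 1/(14/17 - 1/103*(-69)) = 46115/((-125*(1 - 250))) + 1/(14/17 + 69/103) = 46115/((-125*(-249))) + 1/(2615/1751) = 46115/31125 + 1*(1751/2615) = 46115*(1/31125) + 1751/2615 = 9223/6225 + 1751/2615 = 7003624/3255675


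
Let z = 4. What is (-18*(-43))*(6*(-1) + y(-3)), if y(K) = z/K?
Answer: -5676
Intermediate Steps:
y(K) = 4/K
(-18*(-43))*(6*(-1) + y(-3)) = (-18*(-43))*(6*(-1) + 4/(-3)) = 774*(-6 + 4*(-1/3)) = 774*(-6 - 4/3) = 774*(-22/3) = -5676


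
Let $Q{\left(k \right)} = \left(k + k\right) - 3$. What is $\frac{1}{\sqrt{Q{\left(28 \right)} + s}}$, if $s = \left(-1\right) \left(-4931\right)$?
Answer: $\frac{\sqrt{1246}}{2492} \approx 0.014165$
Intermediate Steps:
$Q{\left(k \right)} = -3 + 2 k$ ($Q{\left(k \right)} = 2 k - 3 = -3 + 2 k$)
$s = 4931$
$\frac{1}{\sqrt{Q{\left(28 \right)} + s}} = \frac{1}{\sqrt{\left(-3 + 2 \cdot 28\right) + 4931}} = \frac{1}{\sqrt{\left(-3 + 56\right) + 4931}} = \frac{1}{\sqrt{53 + 4931}} = \frac{1}{\sqrt{4984}} = \frac{1}{2 \sqrt{1246}} = \frac{\sqrt{1246}}{2492}$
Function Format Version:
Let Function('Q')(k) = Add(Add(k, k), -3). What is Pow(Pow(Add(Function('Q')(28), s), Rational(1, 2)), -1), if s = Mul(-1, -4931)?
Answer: Mul(Rational(1, 2492), Pow(1246, Rational(1, 2))) ≈ 0.014165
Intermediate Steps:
Function('Q')(k) = Add(-3, Mul(2, k)) (Function('Q')(k) = Add(Mul(2, k), -3) = Add(-3, Mul(2, k)))
s = 4931
Pow(Pow(Add(Function('Q')(28), s), Rational(1, 2)), -1) = Pow(Pow(Add(Add(-3, Mul(2, 28)), 4931), Rational(1, 2)), -1) = Pow(Pow(Add(Add(-3, 56), 4931), Rational(1, 2)), -1) = Pow(Pow(Add(53, 4931), Rational(1, 2)), -1) = Pow(Pow(4984, Rational(1, 2)), -1) = Pow(Mul(2, Pow(1246, Rational(1, 2))), -1) = Mul(Rational(1, 2492), Pow(1246, Rational(1, 2)))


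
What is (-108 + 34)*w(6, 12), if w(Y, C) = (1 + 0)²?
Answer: -74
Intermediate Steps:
w(Y, C) = 1 (w(Y, C) = 1² = 1)
(-108 + 34)*w(6, 12) = (-108 + 34)*1 = -74*1 = -74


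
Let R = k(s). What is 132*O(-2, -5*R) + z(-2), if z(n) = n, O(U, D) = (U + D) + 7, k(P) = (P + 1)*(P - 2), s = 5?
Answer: -11222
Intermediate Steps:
k(P) = (1 + P)*(-2 + P)
R = 18 (R = -2 + 5² - 1*5 = -2 + 25 - 5 = 18)
O(U, D) = 7 + D + U (O(U, D) = (D + U) + 7 = 7 + D + U)
132*O(-2, -5*R) + z(-2) = 132*(7 - 5*18 - 2) - 2 = 132*(7 - 90 - 2) - 2 = 132*(-85) - 2 = -11220 - 2 = -11222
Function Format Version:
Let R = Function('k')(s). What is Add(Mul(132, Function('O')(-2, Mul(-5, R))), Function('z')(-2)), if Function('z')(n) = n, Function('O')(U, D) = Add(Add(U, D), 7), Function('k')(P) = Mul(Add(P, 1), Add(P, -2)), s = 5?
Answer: -11222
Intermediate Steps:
Function('k')(P) = Mul(Add(1, P), Add(-2, P))
R = 18 (R = Add(-2, Pow(5, 2), Mul(-1, 5)) = Add(-2, 25, -5) = 18)
Function('O')(U, D) = Add(7, D, U) (Function('O')(U, D) = Add(Add(D, U), 7) = Add(7, D, U))
Add(Mul(132, Function('O')(-2, Mul(-5, R))), Function('z')(-2)) = Add(Mul(132, Add(7, Mul(-5, 18), -2)), -2) = Add(Mul(132, Add(7, -90, -2)), -2) = Add(Mul(132, -85), -2) = Add(-11220, -2) = -11222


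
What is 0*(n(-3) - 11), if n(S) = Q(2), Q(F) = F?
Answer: 0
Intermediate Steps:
n(S) = 2
0*(n(-3) - 11) = 0*(2 - 11) = 0*(-9) = 0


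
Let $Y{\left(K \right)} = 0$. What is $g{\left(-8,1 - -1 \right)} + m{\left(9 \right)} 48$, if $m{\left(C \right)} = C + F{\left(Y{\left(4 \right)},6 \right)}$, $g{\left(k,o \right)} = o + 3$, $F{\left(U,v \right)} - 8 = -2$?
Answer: $725$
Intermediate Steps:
$F{\left(U,v \right)} = 6$ ($F{\left(U,v \right)} = 8 - 2 = 6$)
$g{\left(k,o \right)} = 3 + o$
$m{\left(C \right)} = 6 + C$ ($m{\left(C \right)} = C + 6 = 6 + C$)
$g{\left(-8,1 - -1 \right)} + m{\left(9 \right)} 48 = \left(3 + \left(1 - -1\right)\right) + \left(6 + 9\right) 48 = \left(3 + \left(1 + 1\right)\right) + 15 \cdot 48 = \left(3 + 2\right) + 720 = 5 + 720 = 725$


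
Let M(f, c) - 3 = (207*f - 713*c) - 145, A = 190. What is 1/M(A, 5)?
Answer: 1/35623 ≈ 2.8072e-5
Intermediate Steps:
M(f, c) = -142 - 713*c + 207*f (M(f, c) = 3 + ((207*f - 713*c) - 145) = 3 + ((-713*c + 207*f) - 145) = 3 + (-145 - 713*c + 207*f) = -142 - 713*c + 207*f)
1/M(A, 5) = 1/(-142 - 713*5 + 207*190) = 1/(-142 - 3565 + 39330) = 1/35623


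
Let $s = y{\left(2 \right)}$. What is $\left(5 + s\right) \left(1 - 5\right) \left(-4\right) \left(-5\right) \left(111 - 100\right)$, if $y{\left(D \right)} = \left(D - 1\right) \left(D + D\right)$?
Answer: $-7920$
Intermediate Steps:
$y{\left(D \right)} = 2 D \left(-1 + D\right)$ ($y{\left(D \right)} = \left(-1 + D\right) 2 D = 2 D \left(-1 + D\right)$)
$s = 4$ ($s = 2 \cdot 2 \left(-1 + 2\right) = 2 \cdot 2 \cdot 1 = 4$)
$\left(5 + s\right) \left(1 - 5\right) \left(-4\right) \left(-5\right) \left(111 - 100\right) = \left(5 + 4\right) \left(1 - 5\right) \left(-4\right) \left(-5\right) \left(111 - 100\right) = 9 \left(-4\right) \left(-4\right) \left(-5\right) 11 = \left(-36\right) \left(-4\right) \left(-5\right) 11 = 144 \left(-5\right) 11 = \left(-720\right) 11 = -7920$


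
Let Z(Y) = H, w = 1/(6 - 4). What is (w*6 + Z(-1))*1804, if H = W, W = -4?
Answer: -1804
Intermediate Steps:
w = ½ (w = 1/2 = ½ ≈ 0.50000)
H = -4
Z(Y) = -4
(w*6 + Z(-1))*1804 = ((½)*6 - 4)*1804 = (3 - 4)*1804 = -1*1804 = -1804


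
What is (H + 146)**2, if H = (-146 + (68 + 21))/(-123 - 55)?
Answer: 678342025/31684 ≈ 21410.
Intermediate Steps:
H = 57/178 (H = (-146 + 89)/(-178) = -57*(-1/178) = 57/178 ≈ 0.32022)
(H + 146)**2 = (57/178 + 146)**2 = (26045/178)**2 = 678342025/31684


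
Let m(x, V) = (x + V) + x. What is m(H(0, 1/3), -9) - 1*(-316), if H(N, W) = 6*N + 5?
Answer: 317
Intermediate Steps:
H(N, W) = 5 + 6*N
m(x, V) = V + 2*x (m(x, V) = (V + x) + x = V + 2*x)
m(H(0, 1/3), -9) - 1*(-316) = (-9 + 2*(5 + 6*0)) - 1*(-316) = (-9 + 2*(5 + 0)) + 316 = (-9 + 2*5) + 316 = (-9 + 10) + 316 = 1 + 316 = 317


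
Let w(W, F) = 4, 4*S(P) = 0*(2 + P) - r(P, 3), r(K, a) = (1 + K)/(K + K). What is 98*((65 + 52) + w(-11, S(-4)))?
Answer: 11858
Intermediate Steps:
r(K, a) = (1 + K)/(2*K) (r(K, a) = (1 + K)/((2*K)) = (1 + K)*(1/(2*K)) = (1 + K)/(2*K))
S(P) = -(1 + P)/(8*P) (S(P) = (0*(2 + P) - (1 + P)/(2*P))/4 = (0 - (1 + P)/(2*P))/4 = (-(1 + P)/(2*P))/4 = -(1 + P)/(8*P))
98*((65 + 52) + w(-11, S(-4))) = 98*((65 + 52) + 4) = 98*(117 + 4) = 98*121 = 11858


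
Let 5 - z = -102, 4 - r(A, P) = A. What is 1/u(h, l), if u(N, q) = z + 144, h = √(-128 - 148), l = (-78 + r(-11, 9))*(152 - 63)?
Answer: 1/251 ≈ 0.0039841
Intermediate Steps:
r(A, P) = 4 - A
z = 107 (z = 5 - 1*(-102) = 5 + 102 = 107)
l = -5607 (l = (-78 + (4 - 1*(-11)))*(152 - 63) = (-78 + (4 + 11))*89 = (-78 + 15)*89 = -63*89 = -5607)
h = 2*I*√69 (h = √(-276) = 2*I*√69 ≈ 16.613*I)
u(N, q) = 251 (u(N, q) = 107 + 144 = 251)
1/u(h, l) = 1/251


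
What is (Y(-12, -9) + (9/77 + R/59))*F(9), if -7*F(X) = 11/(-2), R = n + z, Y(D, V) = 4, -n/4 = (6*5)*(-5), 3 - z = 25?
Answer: 63209/5782 ≈ 10.932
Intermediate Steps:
z = -22 (z = 3 - 1*25 = 3 - 25 = -22)
n = 600 (n = -4*6*5*(-5) = -120*(-5) = -4*(-150) = 600)
R = 578 (R = 600 - 22 = 578)
F(X) = 11/14 (F(X) = -11/(7*(-2)) = -11*(-1)/(7*2) = -⅐*(-11/2) = 11/14)
(Y(-12, -9) + (9/77 + R/59))*F(9) = (4 + (9/77 + 578/59))*(11/14) = (4 + 45037/4543)*(11/14) = (63209/4543)*(11/14) = 63209/5782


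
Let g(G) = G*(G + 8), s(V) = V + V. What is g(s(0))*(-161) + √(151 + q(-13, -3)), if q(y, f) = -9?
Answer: √142 ≈ 11.916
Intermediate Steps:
s(V) = 2*V
g(G) = G*(8 + G)
g(s(0))*(-161) + √(151 + q(-13, -3)) = ((2*0)*(8 + 2*0))*(-161) + √(151 - 9) = (0*(8 + 0))*(-161) + √142 = (0*8)*(-161) + √142 = 0*(-161) + √142 = 0 + √142 = √142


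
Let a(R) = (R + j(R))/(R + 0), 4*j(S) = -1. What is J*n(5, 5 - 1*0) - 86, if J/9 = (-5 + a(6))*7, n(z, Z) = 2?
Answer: -2381/4 ≈ -595.25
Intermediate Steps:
j(S) = -¼ (j(S) = (¼)*(-1) = -¼)
a(R) = (-¼ + R)/R (a(R) = (R - ¼)/(R + 0) = (-¼ + R)/R)
J = -2037/8 (J = 9*((-5 + (-¼ + 6)/6)*7) = 9*((-5 + (⅙)*(23/4))*7) = 9*((-5 + 23/24)*7) = 9*(-97/24*7) = 9*(-679/24) = -2037/8 ≈ -254.63)
J*n(5, 5 - 1*0) - 86 = -2037/8*2 - 86 = -2037/4 - 86 = -2381/4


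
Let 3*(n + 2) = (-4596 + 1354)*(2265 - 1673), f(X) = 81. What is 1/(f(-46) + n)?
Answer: -3/1919027 ≈ -1.5633e-6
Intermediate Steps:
n = -1919270/3 (n = -2 + ((-4596 + 1354)*(2265 - 1673))/3 = -2 + (-3242*592)/3 = -2 + (⅓)*(-1919264) = -2 - 1919264/3 = -1919270/3 ≈ -6.3976e+5)
1/(f(-46) + n) = 1/(81 - 1919270/3) = 1/(-1919027/3) = -3/1919027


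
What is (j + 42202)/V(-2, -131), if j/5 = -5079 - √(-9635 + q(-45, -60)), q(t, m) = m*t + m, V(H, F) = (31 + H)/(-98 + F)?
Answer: -3848803/29 + 1145*I*√6995/29 ≈ -1.3272e+5 + 3302.2*I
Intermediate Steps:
V(H, F) = (31 + H)/(-98 + F)
q(t, m) = m + m*t
j = -25395 - 5*I*√6995 (j = 5*(-5079 - √(-9635 - 60*(1 - 45))) = 5*(-5079 - √(-9635 - 60*(-44))) = 5*(-5079 - √(-9635 + 2640)) = 5*(-5079 - √(-6995)) = 5*(-5079 - I*√6995) = -25395 - 5*I*√6995 ≈ -25395.0 - 418.18*I)
(j + 42202)/V(-2, -131) = ((-25395 - 5*I*√6995) + 42202)/(((31 - 2)/(-98 - 131))) = (16807 - 5*I*√6995)/((29/(-229))) = (16807 - 5*I*√6995)/((-1/229*29)) = (16807 - 5*I*√6995)/(-29/229) = (16807 - 5*I*√6995)*(-229/29) = -3848803/29 + 1145*I*√6995/29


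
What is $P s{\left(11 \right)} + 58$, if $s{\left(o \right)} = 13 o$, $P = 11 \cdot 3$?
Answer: $4777$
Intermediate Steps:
$P = 33$
$P s{\left(11 \right)} + 58 = 33 \cdot 13 \cdot 11 + 58 = 33 \cdot 143 + 58 = 4719 + 58 = 4777$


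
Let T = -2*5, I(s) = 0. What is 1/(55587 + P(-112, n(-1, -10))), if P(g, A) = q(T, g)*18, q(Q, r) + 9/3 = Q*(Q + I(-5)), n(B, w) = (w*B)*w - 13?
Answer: 1/57333 ≈ 1.7442e-5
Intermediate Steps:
n(B, w) = -13 + B*w² (n(B, w) = (B*w)*w - 13 = B*w² - 13 = -13 + B*w²)
T = -10
q(Q, r) = -3 + Q² (q(Q, r) = -3 + Q*(Q + 0) = -3 + Q*Q = -3 + Q²)
P(g, A) = 1746 (P(g, A) = (-3 + (-10)²)*18 = (-3 + 100)*18 = 97*18 = 1746)
1/(55587 + P(-112, n(-1, -10))) = 1/(55587 + 1746) = 1/57333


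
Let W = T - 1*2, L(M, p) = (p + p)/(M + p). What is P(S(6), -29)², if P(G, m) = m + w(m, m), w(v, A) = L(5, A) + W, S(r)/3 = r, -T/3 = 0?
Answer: 117649/144 ≈ 817.01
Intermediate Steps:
T = 0 (T = -3*0 = 0)
L(M, p) = 2*p/(M + p) (L(M, p) = (2*p)/(M + p) = 2*p/(M + p))
W = -2 (W = 0 - 1*2 = 0 - 2 = -2)
S(r) = 3*r
w(v, A) = -2 + 2*A/(5 + A) (w(v, A) = 2*A/(5 + A) - 2 = -2 + 2*A/(5 + A))
P(G, m) = m - 10/(5 + m)
P(S(6), -29)² = ((-10 + (-29)² + 5*(-29))/(5 - 29))² = ((-10 + 841 - 145)/(-24))² = (-1/24*686)² = (-343/12)² = 117649/144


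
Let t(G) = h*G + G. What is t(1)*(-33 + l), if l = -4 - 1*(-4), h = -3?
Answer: 66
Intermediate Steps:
t(G) = -2*G (t(G) = -3*G + G = -2*G)
l = 0 (l = -4 + 4 = 0)
t(1)*(-33 + l) = (-2*1)*(-33 + 0) = -2*(-33) = 66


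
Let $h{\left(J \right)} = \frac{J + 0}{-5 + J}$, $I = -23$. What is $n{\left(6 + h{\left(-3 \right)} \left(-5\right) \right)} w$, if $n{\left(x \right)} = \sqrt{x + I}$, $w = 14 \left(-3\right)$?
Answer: $- \frac{21 i \sqrt{302}}{2} \approx - 182.47 i$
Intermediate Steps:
$h{\left(J \right)} = \frac{J}{-5 + J}$
$w = -42$
$n{\left(x \right)} = \sqrt{-23 + x}$ ($n{\left(x \right)} = \sqrt{x - 23} = \sqrt{-23 + x}$)
$n{\left(6 + h{\left(-3 \right)} \left(-5\right) \right)} w = \sqrt{-23 + \left(6 + - \frac{3}{-5 - 3} \left(-5\right)\right)} \left(-42\right) = \sqrt{-23 + \left(6 + - \frac{3}{-8} \left(-5\right)\right)} \left(-42\right) = \sqrt{-23 + \left(6 + \left(-3\right) \left(- \frac{1}{8}\right) \left(-5\right)\right)} \left(-42\right) = \sqrt{-23 + \left(6 + \frac{3}{8} \left(-5\right)\right)} \left(-42\right) = \sqrt{-23 + \left(6 - \frac{15}{8}\right)} \left(-42\right) = \sqrt{-23 + \frac{33}{8}} \left(-42\right) = \sqrt{- \frac{151}{8}} \left(-42\right) = \frac{i \sqrt{302}}{4} \left(-42\right) = - \frac{21 i \sqrt{302}}{2}$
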